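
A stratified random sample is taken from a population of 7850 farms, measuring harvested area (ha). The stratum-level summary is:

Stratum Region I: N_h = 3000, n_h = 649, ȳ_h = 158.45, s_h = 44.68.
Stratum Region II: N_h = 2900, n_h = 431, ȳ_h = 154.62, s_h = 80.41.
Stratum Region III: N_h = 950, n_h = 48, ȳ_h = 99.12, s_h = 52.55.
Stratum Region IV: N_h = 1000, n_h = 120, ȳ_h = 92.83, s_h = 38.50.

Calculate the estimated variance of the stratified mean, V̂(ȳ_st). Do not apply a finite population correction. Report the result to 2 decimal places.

V̂(ȳ_st) = Σ W_h² s_h²/n_h, with W_h = N_h/N and N = 7850:
  stratum Region I: (3000/7850)²·44.68²/649 = 0.449247
  stratum Region II: (2900/7850)²·80.41²/431 = 2.04739
  stratum Region III: (950/7850)²·52.55²/48 = 0.842582
  stratum Region IV: (1000/7850)²·38.50²/120 = 0.200448
V̂(ȳ_st) = 3.53966

V̂(ȳ_st) ≈ 3.54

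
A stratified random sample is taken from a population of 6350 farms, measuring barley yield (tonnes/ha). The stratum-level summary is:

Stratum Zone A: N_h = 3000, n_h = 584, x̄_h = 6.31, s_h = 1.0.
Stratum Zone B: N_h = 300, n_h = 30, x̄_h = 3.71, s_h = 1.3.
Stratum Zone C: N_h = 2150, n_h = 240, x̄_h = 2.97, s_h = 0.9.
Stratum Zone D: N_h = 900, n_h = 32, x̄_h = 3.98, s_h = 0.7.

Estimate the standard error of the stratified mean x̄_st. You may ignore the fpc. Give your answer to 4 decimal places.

SE(x̄_st) ≈ 0.0347

V̂(x̄_st) = Σ W_h² s_h²/n_h, with W_h = N_h/N and N = 6350:
  stratum Zone A: (3000/6350)²·1.0²/584 = 0.000382193
  stratum Zone B: (300/6350)²·1.3²/30 = 0.000125736
  stratum Zone C: (2150/6350)²·0.9²/240 = 0.000386904
  stratum Zone D: (900/6350)²·0.7²/32 = 0.000307598
V̂(x̄_st) = 0.00120243
SE(x̄_st) = √0.00120243 = 0.0346761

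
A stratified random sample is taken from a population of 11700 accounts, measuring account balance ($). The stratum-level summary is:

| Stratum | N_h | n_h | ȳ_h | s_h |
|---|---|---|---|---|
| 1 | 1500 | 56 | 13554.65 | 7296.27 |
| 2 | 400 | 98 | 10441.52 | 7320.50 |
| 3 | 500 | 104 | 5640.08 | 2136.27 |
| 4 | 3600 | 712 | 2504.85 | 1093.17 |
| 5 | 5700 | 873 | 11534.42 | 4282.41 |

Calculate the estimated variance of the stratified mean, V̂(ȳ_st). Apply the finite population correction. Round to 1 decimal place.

V̂(ȳ_st) = Σ W_h² (1 − n_h/N_h) s_h²/n_h, with W_h = N_h/N and N = 11700:
  stratum 1: (1500/11700)²·(1 − 56/1500)·7296.27²/56 = 15041.8
  stratum 2: (400/11700)²·(1 − 98/400)·7320.50²/98 = 482.559
  stratum 3: (500/11700)²·(1 − 104/500)·2136.27²/104 = 63.4706
  stratum 4: (3600/11700)²·(1 − 712/3600)·1093.17²/712 = 127.475
  stratum 5: (5700/11700)²·(1 − 873/5700)·4282.41²/873 = 4222.24
V̂(ȳ_st) = 19937.6

V̂(ȳ_st) ≈ 19937.6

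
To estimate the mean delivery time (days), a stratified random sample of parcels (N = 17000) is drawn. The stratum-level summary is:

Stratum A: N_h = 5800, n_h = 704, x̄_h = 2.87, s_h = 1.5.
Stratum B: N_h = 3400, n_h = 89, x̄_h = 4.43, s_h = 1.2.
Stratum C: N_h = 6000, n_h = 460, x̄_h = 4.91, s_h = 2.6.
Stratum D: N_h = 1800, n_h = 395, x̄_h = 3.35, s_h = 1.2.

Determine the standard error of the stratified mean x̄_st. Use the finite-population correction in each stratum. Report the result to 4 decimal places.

V̂(x̄_st) = Σ W_h² (1 − n_h/N_h) s_h²/n_h, with W_h = N_h/N and N = 17000:
  stratum A: (5800/17000)²·(1 − 704/5800)·1.5²/704 = 0.000326866
  stratum B: (3400/17000)²·(1 − 89/3400)·1.2²/89 = 0.00063025
  stratum C: (6000/17000)²·(1 − 460/6000)·2.6²/460 = 0.00169025
  stratum D: (1800/17000)²·(1 − 395/1800)·1.2²/395 = 3.19019e-05
V̂(x̄_st) = 0.00267927
SE(x̄_st) = √0.00267927 = 0.0517617

SE(x̄_st) ≈ 0.0518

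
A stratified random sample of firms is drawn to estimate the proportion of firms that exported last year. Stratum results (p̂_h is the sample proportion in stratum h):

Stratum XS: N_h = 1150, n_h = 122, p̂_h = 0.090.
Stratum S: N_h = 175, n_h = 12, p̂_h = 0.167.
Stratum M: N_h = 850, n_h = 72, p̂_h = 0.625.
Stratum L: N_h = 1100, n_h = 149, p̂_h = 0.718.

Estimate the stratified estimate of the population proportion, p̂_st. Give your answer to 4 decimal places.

p̂_st ≈ 0.4439

N = 3275; stratum weights W_h = N_h/N.
p̂_st = Σ W_h p̂_h = (1150·0.090 + 175·0.167 + 850·0.625 + 1100·0.718)/3275 = 0.44390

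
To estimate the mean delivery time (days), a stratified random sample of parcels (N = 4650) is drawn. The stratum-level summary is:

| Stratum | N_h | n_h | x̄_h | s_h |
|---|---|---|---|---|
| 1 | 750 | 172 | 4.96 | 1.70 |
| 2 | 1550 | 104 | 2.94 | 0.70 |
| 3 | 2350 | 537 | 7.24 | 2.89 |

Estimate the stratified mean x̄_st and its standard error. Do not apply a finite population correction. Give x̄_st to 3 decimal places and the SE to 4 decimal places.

x̄_st ≈ 5.439, SE ≈ 0.0702

x̄_st = Σ W_h x̄_h = (750·4.96 + 1550·2.94 + 2350·7.24)/4650 = 5.43892
V̂(x̄_st) = Σ W_h² s_h²/n_h, with W_h = N_h/N and N = 4650:
  stratum 1: (750/4650)²·1.70²/172 = 0.000437105
  stratum 2: (1550/4650)²·0.70²/104 = 0.000523504
  stratum 3: (2350/4650)²·2.89²/537 = 0.00397238
V̂(x̄_st) = 0.00493299
SE(x̄_st) = √0.00493299 = 0.0702353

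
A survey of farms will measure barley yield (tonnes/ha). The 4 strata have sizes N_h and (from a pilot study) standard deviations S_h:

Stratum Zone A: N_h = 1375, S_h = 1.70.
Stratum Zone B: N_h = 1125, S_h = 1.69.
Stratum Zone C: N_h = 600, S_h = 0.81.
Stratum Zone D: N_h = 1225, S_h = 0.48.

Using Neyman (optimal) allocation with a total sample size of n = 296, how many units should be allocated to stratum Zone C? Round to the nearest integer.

Neyman allocation: n_h = n · N_h S_h / Σ N_i S_i, with n = 296.
  stratum Zone A: N_h·S_h = 1375·1.70 = 2337.50
  stratum Zone B: N_h·S_h = 1125·1.69 = 1901.25
  stratum Zone C: N_h·S_h = 600·0.81 = 486.00
  stratum Zone D: N_h·S_h = 1225·0.48 = 588.00
Σ N_h S_h = 5312.75
n for stratum Zone C = 296·486.00/5312.75 = 27.078 → 27

27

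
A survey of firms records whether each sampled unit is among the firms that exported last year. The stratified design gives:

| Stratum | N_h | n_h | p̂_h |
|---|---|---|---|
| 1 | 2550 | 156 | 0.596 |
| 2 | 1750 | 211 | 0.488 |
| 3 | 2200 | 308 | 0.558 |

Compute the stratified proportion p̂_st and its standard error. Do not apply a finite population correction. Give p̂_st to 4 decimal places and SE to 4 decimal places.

N = 6500; stratum weights W_h = N_h/N.
p̂_st = Σ W_h p̂_h = (2550·0.596 + 1750·0.488 + 2200·0.558)/6500 = 0.55406
V̂(p̂_st) = Σ W_h² p̂_h(1−p̂_h)/(n_h−1):
  stratum 1: (2550/6500)²·0.596·0.404/155 = 0.000239083
  stratum 2: (1750/6500)²·0.488·0.512/210 = 8.62422e-05
  stratum 3: (2200/6500)²·0.558·0.442/307 = 9.20316e-05
V̂(p̂_st) = 0.000417357; SE = √V̂ = 0.0204293

p̂_st ≈ 0.5541, SE ≈ 0.0204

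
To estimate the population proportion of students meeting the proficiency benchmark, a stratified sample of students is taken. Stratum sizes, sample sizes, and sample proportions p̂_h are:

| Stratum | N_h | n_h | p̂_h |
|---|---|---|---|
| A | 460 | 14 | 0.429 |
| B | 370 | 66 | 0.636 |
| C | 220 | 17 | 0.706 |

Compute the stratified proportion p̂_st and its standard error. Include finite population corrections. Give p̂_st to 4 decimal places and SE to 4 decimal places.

p̂_st ≈ 0.5600, SE ≈ 0.0663

N = 1050; stratum weights W_h = N_h/N.
p̂_st = Σ W_h p̂_h = (460·0.429 + 370·0.636 + 220·0.706)/1050 = 0.55998
V̂(p̂_st) = Σ W_h² (1 − n_h/N_h) p̂_h(1−p̂_h)/(n_h−1):
  stratum A: (460/1050)²·(1 − 14/460)·0.429·0.571/13 = 0.00350642
  stratum B: (370/1050)²·(1 − 66/370)·0.636·0.364/65 = 0.000363364
  stratum C: (220/1050)²·(1 − 17/220)·0.706·0.294/16 = 0.000525499
V̂(p̂_st) = 0.00439528; SE = √V̂ = 0.0662969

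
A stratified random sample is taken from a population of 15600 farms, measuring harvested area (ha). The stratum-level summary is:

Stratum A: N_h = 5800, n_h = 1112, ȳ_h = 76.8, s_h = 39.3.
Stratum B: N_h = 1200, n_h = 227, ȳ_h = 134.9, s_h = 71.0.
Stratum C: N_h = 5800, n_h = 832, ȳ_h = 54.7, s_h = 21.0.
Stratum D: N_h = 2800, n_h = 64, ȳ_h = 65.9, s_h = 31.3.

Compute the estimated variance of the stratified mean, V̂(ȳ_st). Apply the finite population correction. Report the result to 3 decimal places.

V̂(ȳ_st) = Σ W_h² (1 − n_h/N_h) s_h²/n_h, with W_h = N_h/N and N = 15600:
  stratum A: (5800/15600)²·(1 − 1112/5800)·39.3²/1112 = 0.155184
  stratum B: (1200/15600)²·(1 − 227/1200)·71.0²/227 = 0.106546
  stratum C: (5800/15600)²·(1 − 832/5800)·21.0²/832 = 0.0627589
  stratum D: (2800/15600)²·(1 − 64/2800)·31.3²/64 = 0.481874
V̂(ȳ_st) = 0.806363

V̂(ȳ_st) ≈ 0.806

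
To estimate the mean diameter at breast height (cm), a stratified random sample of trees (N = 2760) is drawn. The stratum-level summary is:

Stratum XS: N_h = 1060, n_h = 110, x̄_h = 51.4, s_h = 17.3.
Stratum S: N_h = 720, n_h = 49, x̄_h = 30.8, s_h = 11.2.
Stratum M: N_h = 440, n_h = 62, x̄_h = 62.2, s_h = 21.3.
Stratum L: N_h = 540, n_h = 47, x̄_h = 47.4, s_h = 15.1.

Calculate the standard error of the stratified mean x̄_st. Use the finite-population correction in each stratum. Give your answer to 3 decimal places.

V̂(x̄_st) = Σ W_h² (1 − n_h/N_h) s_h²/n_h, with W_h = N_h/N and N = 2760:
  stratum XS: (1060/2760)²·(1 − 110/1060)·17.3²/110 = 0.359675
  stratum S: (720/2760)²·(1 − 49/720)·11.2²/49 = 0.162359
  stratum M: (440/2760)²·(1 − 62/440)·21.3²/62 = 0.159769
  stratum L: (540/2760)²·(1 − 47/540)·15.1²/47 = 0.169542
V̂(x̄_st) = 0.851347
SE(x̄_st) = √0.851347 = 0.922684

SE(x̄_st) ≈ 0.923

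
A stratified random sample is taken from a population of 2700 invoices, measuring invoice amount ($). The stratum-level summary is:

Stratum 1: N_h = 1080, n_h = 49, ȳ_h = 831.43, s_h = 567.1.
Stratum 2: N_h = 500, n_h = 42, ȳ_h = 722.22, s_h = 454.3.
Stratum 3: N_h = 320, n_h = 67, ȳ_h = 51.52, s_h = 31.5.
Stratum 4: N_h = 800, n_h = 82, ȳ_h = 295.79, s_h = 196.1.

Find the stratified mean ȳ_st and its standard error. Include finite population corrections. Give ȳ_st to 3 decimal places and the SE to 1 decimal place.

ȳ_st ≈ 560.064, SE ≈ 34.6

ȳ_st = Σ W_h ȳ_h = (1080·831.43 + 500·722.22 + 320·51.52 + 800·295.79)/2700 = 560.06400
V̂(ȳ_st) = Σ W_h² (1 − n_h/N_h) s_h²/n_h, with W_h = N_h/N and N = 2700:
  stratum 1: (1080/2700)²·(1 − 49/1080)·567.1²/49 = 1002.49
  stratum 2: (500/2700)²·(1 − 42/500)·454.3²/42 = 154.363
  stratum 3: (320/2700)²·(1 − 67/320)·31.5²/67 = 0.164471
  stratum 4: (800/2700)²·(1 − 82/800)·196.1²/82 = 36.9512
V̂(ȳ_st) = 1193.96
SE(ȳ_st) = √1193.96 = 34.5538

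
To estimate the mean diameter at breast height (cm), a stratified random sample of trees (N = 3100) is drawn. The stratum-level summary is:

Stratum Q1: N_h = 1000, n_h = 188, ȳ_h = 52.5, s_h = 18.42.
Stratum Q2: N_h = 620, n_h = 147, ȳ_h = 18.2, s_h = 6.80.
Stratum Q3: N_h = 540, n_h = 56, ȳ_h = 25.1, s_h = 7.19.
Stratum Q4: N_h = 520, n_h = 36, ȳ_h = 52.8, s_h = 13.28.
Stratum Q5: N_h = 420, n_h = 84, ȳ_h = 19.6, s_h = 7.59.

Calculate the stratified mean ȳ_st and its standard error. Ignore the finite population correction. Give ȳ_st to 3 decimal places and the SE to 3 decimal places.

ȳ_st = Σ W_h ȳ_h = (1000·52.5 + 620·18.2 + 540·25.1 + 520·52.8 + 420·19.6)/3100 = 36.46000
V̂(ȳ_st) = Σ W_h² s_h²/n_h, with W_h = N_h/N and N = 3100:
  stratum Q1: (1000/3100)²·18.42²/188 = 0.187801
  stratum Q2: (620/3100)²·6.80²/147 = 0.0125823
  stratum Q3: (540/3100)²·7.19²/56 = 0.0280113
  stratum Q4: (520/3100)²·13.28²/36 = 0.137841
  stratum Q5: (420/3100)²·7.59²/84 = 0.0125887
V̂(ȳ_st) = 0.378824
SE(ȳ_st) = √0.378824 = 0.615487

ȳ_st ≈ 36.460, SE ≈ 0.615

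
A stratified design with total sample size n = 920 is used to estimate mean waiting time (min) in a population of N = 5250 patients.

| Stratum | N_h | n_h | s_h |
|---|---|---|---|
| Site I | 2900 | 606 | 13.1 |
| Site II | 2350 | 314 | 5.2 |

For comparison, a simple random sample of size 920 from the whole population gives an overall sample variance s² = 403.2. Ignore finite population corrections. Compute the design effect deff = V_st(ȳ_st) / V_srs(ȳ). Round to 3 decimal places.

V̂(ȳ_st) = Σ W_h² s_h²/n_h, with W_h = N_h/N and N = 5250:
  stratum Site I: (2900/5250)²·13.1²/606 = 0.0864067
  stratum Site II: (2350/5250)²·5.2²/314 = 0.0172542
V_st = 0.103661
V_srs = s²/n = 403.2/920 = 0.438261
deff = V_st / V_srs = 0.103661/0.438261 = 0.2365

deff ≈ 0.237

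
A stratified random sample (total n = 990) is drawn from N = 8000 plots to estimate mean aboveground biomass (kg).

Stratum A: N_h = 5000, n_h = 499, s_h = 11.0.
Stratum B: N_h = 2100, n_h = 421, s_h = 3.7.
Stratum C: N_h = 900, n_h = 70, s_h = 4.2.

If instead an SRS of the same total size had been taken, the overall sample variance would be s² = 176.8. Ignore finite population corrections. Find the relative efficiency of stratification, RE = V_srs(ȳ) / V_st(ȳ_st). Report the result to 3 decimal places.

RE ≈ 1.783

V̂(ȳ_st) = Σ W_h² s_h²/n_h, with W_h = N_h/N and N = 8000:
  stratum A: (5000/8000)²·11.0²/499 = 0.0947207
  stratum B: (2100/8000)²·3.7²/421 = 0.00224068
  stratum C: (900/8000)²·4.2²/70 = 0.00318938
V_st = 0.100151
V_srs = s²/n = 176.8/990 = 0.178586
Relative efficiency = V_srs / V_st = 0.178586/0.100151 = 1.7832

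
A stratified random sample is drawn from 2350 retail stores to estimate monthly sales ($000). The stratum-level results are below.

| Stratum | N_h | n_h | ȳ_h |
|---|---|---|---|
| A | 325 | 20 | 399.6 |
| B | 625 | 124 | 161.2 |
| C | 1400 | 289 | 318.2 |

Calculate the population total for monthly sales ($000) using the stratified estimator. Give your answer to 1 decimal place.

τ̂_st ≈ 676100.0

τ̂_st = Σ N_h ȳ_h = 325·399.6 + 625·161.2 + 1400·318.2 = 676100.0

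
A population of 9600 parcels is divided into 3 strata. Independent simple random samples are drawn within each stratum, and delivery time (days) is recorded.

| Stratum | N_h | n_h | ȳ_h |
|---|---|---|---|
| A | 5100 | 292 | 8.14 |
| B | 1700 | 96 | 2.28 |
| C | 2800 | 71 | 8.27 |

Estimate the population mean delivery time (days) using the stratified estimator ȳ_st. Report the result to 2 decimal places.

ȳ_st ≈ 7.14

N = Σ N_h = 9600. Stratum weights W_h = N_h/N.
ȳ_st = (5100·8.14 + 1700·2.28 + 2800·8.27) / 9600 = 7.1402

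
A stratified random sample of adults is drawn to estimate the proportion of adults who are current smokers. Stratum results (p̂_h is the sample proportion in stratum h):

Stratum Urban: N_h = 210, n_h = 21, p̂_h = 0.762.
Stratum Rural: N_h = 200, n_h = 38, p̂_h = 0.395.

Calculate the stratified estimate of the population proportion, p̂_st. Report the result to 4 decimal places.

N = 410; stratum weights W_h = N_h/N.
p̂_st = Σ W_h p̂_h = (210·0.762 + 200·0.395)/410 = 0.58298

p̂_st ≈ 0.5830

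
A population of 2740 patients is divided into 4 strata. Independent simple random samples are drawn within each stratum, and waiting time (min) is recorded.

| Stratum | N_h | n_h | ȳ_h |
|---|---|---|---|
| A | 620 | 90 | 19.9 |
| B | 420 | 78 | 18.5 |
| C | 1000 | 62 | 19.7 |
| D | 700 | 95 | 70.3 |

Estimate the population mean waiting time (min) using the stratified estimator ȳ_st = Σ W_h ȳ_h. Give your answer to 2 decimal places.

ȳ_st ≈ 32.49

N = Σ N_h = 2740. Stratum weights W_h = N_h/N.
ȳ_st = (620·19.9 + 420·18.5 + 1000·19.7 + 700·70.3) / 2740 = 32.4883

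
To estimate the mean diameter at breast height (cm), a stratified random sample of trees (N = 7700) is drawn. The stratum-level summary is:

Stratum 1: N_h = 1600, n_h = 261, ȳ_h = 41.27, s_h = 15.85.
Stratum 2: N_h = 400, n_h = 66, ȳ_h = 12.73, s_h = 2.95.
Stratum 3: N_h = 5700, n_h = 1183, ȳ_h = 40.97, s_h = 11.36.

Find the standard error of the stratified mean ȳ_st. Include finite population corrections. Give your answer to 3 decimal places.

V̂(ȳ_st) = Σ W_h² (1 − n_h/N_h) s_h²/n_h, with W_h = N_h/N and N = 7700:
  stratum 1: (1600/7700)²·(1 − 261/1600)·15.85²/261 = 0.0347806
  stratum 2: (400/7700)²·(1 − 66/400)·2.95²/66 = 0.000297115
  stratum 3: (5700/7700)²·(1 − 1183/5700)·11.36²/1183 = 0.0473713
V̂(ȳ_st) = 0.082449
SE(ȳ_st) = √0.082449 = 0.287139

SE(ȳ_st) ≈ 0.287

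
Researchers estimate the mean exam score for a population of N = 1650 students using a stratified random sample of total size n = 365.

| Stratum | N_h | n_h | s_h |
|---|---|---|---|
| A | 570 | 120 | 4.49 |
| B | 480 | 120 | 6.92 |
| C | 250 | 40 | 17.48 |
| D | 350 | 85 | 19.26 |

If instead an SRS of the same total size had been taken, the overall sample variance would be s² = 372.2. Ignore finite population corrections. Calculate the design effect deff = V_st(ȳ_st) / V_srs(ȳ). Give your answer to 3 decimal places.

deff ≈ 0.417

V̂(ȳ_st) = Σ W_h² s_h²/n_h, with W_h = N_h/N and N = 1650:
  stratum A: (570/1650)²·4.49²/120 = 0.020049
  stratum B: (480/1650)²·6.92²/120 = 0.0337711
  stratum C: (250/1650)²·17.48²/40 = 0.175362
  stratum D: (350/1650)²·19.26²/85 = 0.196364
V_st = 0.425546
V_srs = s²/n = 372.2/365 = 1.01973
deff = V_st / V_srs = 0.425546/1.01973 = 0.4173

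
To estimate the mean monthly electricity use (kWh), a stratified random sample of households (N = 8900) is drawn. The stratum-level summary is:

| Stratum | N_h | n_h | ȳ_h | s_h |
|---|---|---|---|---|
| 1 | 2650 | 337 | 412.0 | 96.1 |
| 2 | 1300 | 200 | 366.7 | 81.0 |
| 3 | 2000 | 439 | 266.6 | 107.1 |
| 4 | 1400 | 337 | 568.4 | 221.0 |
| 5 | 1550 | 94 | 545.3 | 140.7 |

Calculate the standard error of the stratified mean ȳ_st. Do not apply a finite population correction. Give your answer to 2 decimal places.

SE(ȳ_st) ≈ 3.80

V̂(ȳ_st) = Σ W_h² s_h²/n_h, with W_h = N_h/N and N = 8900:
  stratum 1: (2650/8900)²·96.1²/337 = 2.42957
  stratum 2: (1300/8900)²·81.0²/200 = 0.699917
  stratum 3: (2000/8900)²·107.1²/439 = 1.31945
  stratum 4: (1400/8900)²·221.0²/337 = 3.58617
  stratum 5: (1550/8900)²·140.7²/94 = 6.38769
V̂(ȳ_st) = 14.4228
SE(ȳ_st) = √14.4228 = 3.79774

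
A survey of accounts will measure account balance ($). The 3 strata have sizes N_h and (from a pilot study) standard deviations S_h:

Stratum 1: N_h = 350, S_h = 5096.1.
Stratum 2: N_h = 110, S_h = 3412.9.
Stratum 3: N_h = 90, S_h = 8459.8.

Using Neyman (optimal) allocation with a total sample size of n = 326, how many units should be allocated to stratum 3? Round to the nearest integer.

85

Neyman allocation: n_h = n · N_h S_h / Σ N_i S_i, with n = 326.
  stratum 1: N_h·S_h = 350·5096.1 = 1783635.00
  stratum 2: N_h·S_h = 110·3412.9 = 375419.00
  stratum 3: N_h·S_h = 90·8459.8 = 761382.00
Σ N_h S_h = 2920436.00
n for stratum 3 = 326·761382.00/2920436.00 = 84.991 → 85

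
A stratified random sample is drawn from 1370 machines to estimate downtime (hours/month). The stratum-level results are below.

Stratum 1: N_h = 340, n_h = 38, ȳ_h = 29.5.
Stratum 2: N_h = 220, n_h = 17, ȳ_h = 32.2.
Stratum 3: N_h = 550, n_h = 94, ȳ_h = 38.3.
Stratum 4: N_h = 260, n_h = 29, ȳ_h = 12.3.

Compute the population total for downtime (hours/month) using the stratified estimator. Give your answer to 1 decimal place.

τ̂_st = Σ N_h ȳ_h = 340·29.5 + 220·32.2 + 550·38.3 + 260·12.3 = 41377.0

τ̂_st ≈ 41377.0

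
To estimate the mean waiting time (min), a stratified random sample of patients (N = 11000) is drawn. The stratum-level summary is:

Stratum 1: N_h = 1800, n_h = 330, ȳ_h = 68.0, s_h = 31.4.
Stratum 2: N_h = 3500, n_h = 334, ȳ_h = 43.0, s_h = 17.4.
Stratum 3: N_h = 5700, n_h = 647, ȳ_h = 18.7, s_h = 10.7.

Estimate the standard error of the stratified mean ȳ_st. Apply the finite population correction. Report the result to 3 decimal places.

SE(ȳ_st) ≈ 0.436

V̂(ȳ_st) = Σ W_h² (1 − n_h/N_h) s_h²/n_h, with W_h = N_h/N and N = 11000:
  stratum 1: (1800/11000)²·(1 − 330/1800)·31.4²/330 = 0.0653356
  stratum 2: (3500/11000)²·(1 − 334/3500)·17.4²/334 = 0.0830129
  stratum 3: (5700/11000)²·(1 − 647/5700)·10.7²/647 = 0.0421213
V̂(ȳ_st) = 0.19047
SE(ȳ_st) = √0.19047 = 0.436428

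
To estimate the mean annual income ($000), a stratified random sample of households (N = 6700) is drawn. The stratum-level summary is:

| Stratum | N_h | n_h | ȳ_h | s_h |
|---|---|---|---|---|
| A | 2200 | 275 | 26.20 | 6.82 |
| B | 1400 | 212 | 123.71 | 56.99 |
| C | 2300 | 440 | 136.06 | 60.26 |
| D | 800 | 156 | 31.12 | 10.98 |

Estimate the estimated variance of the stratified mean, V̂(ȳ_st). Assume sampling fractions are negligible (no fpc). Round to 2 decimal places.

V̂(ȳ_st) = Σ W_h² s_h²/n_h, with W_h = N_h/N and N = 6700:
  stratum A: (2200/6700)²·6.82²/275 = 0.0182361
  stratum B: (1400/6700)²·56.99²/212 = 0.66891
  stratum C: (2300/6700)²·60.26²/440 = 0.972549
  stratum D: (800/6700)²·10.98²/156 = 0.0110182
V̂(ȳ_st) = 1.67071

V̂(ȳ_st) ≈ 1.67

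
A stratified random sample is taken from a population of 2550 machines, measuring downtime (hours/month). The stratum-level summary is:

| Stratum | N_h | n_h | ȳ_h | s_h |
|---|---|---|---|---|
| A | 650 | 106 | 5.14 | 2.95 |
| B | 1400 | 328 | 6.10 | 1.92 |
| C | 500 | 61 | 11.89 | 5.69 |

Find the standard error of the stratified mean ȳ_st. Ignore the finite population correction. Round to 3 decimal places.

V̂(ȳ_st) = Σ W_h² s_h²/n_h, with W_h = N_h/N and N = 2550:
  stratum A: (650/2550)²·2.95²/106 = 0.00533439
  stratum B: (1400/2550)²·1.92²/328 = 0.0033877
  stratum C: (500/2550)²·5.69²/61 = 0.0204058
V̂(ȳ_st) = 0.0291279
SE(ȳ_st) = √0.0291279 = 0.170669

SE(ȳ_st) ≈ 0.171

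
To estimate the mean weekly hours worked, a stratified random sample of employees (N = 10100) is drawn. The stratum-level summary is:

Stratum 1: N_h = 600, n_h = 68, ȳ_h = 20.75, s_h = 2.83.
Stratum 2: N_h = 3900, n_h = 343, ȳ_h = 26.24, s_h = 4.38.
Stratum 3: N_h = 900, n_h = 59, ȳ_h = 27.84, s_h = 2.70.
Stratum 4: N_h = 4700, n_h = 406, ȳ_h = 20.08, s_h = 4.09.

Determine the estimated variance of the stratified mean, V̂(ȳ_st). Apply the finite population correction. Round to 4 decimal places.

V̂(ȳ_st) ≈ 0.0170

V̂(ȳ_st) = Σ W_h² (1 − n_h/N_h) s_h²/n_h, with W_h = N_h/N and N = 10100:
  stratum 1: (600/10100)²·(1 − 68/600)·2.83²/68 = 0.00036854
  stratum 2: (3900/10100)²·(1 − 343/3900)·4.38²/343 = 0.00760606
  stratum 3: (900/10100)²·(1 − 59/900)·2.70²/59 = 0.000916793
  stratum 4: (4700/10100)²·(1 − 406/4700)·4.09²/406 = 0.0081515
V̂(ȳ_st) = 0.0170429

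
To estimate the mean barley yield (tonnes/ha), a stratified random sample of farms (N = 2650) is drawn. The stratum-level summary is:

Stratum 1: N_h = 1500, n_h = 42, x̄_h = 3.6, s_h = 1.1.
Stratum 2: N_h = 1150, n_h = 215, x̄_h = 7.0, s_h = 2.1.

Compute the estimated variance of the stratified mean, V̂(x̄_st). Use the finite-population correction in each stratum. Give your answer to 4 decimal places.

V̂(x̄_st) ≈ 0.0121

V̂(x̄_st) = Σ W_h² (1 − n_h/N_h) s_h²/n_h, with W_h = N_h/N and N = 2650:
  stratum 1: (1500/2650)²·(1 − 42/1500)·1.1²/42 = 0.00897208
  stratum 2: (1150/2650)²·(1 − 215/1150)·2.1²/215 = 0.00314064
V̂(x̄_st) = 0.0121127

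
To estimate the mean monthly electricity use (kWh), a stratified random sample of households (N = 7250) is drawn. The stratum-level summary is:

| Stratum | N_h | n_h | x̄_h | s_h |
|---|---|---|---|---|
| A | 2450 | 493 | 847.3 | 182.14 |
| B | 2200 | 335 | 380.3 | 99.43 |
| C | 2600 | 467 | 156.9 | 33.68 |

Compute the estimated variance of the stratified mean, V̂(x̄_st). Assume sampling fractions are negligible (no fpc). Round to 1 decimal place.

V̂(x̄_st) ≈ 10.7

V̂(x̄_st) = Σ W_h² s_h²/n_h, with W_h = N_h/N and N = 7250:
  stratum A: (2450/7250)²·182.14²/493 = 7.68458
  stratum B: (2200/7250)²·99.43²/335 = 2.71744
  stratum C: (2600/7250)²·33.68²/467 = 0.312391
V̂(x̄_st) = 10.7144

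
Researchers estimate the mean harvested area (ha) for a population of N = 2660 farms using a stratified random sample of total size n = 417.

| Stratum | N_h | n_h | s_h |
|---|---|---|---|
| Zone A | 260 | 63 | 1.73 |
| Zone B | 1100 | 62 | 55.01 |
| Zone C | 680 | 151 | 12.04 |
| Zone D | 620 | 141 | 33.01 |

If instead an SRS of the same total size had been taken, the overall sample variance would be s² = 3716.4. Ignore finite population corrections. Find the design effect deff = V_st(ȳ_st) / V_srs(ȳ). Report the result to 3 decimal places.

V̂(ȳ_st) = Σ W_h² s_h²/n_h, with W_h = N_h/N and N = 2660:
  stratum Zone A: (260/2660)²·1.73²/63 = 0.000453874
  stratum Zone B: (1100/2660)²·55.01²/62 = 8.34668
  stratum Zone C: (680/2660)²·12.04²/151 = 0.062738
  stratum Zone D: (620/2660)²·33.01²/141 = 0.419848
V_st = 8.82972
V_srs = s²/n = 3716.4/417 = 8.91223
deff = V_st / V_srs = 8.82972/8.91223 = 0.9907

deff ≈ 0.991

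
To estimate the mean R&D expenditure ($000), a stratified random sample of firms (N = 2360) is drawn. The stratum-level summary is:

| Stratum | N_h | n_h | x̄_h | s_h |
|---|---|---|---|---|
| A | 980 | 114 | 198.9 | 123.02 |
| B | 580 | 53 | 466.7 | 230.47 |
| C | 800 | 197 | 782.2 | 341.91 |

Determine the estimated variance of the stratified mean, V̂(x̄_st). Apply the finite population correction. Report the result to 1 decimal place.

V̂(x̄_st) = Σ W_h² (1 − n_h/N_h) s_h²/n_h, with W_h = N_h/N and N = 2360:
  stratum A: (980/2360)²·(1 − 114/980)·123.02²/114 = 20.2286
  stratum B: (580/2360)²·(1 − 53/580)·230.47²/53 = 55.0006
  stratum C: (800/2360)²·(1 − 197/800)·341.91²/197 = 51.3973
V̂(x̄_st) = 126.627

V̂(x̄_st) ≈ 126.6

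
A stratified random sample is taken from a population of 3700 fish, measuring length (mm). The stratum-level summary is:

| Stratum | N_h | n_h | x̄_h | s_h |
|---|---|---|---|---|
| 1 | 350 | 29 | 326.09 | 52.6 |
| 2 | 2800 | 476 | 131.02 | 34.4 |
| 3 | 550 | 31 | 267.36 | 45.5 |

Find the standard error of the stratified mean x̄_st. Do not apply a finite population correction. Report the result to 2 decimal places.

SE(x̄_st) ≈ 1.94

V̂(x̄_st) = Σ W_h² s_h²/n_h, with W_h = N_h/N and N = 3700:
  stratum 1: (350/3700)²·52.6²/29 = 0.853702
  stratum 2: (2800/3700)²·34.4²/476 = 1.42371
  stratum 3: (550/3700)²·45.5²/31 = 1.47565
V̂(x̄_st) = 3.75306
SE(x̄_st) = √3.75306 = 1.93728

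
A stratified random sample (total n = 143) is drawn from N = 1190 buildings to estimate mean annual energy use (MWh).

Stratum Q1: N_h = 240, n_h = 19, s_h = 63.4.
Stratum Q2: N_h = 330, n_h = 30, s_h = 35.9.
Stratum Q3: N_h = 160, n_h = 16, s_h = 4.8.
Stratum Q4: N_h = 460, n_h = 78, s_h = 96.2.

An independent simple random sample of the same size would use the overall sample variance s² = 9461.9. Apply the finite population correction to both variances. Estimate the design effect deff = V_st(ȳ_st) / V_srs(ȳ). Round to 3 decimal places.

V̂(ȳ_st) = Σ W_h² (1 − n_h/N_h) s_h²/n_h, with W_h = N_h/N and N = 1190:
  stratum Q1: (240/1190)²·(1 − 19/240)·63.4²/19 = 7.92382
  stratum Q2: (330/1190)²·(1 − 30/330)·35.9²/30 = 3.00337
  stratum Q3: (160/1190)²·(1 − 16/160)·4.8²/16 = 0.0234289
  stratum Q4: (460/1190)²·(1 − 78/460)·96.2²/78 = 14.7225
V_st = 25.6732
V_srs = (1 − 143/1190)·9461.9/143 = 58.216
deff = V_st / V_srs = 25.6732/58.216 = 0.4410

deff ≈ 0.441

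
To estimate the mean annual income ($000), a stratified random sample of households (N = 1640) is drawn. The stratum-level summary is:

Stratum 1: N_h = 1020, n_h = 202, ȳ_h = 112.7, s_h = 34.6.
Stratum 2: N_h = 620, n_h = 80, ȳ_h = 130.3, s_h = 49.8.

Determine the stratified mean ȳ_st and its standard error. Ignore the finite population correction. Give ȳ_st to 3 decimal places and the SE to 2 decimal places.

ȳ_st ≈ 119.354, SE ≈ 2.59

ȳ_st = Σ W_h ȳ_h = (1020·112.7 + 620·130.3)/1640 = 119.35366
V̂(ȳ_st) = Σ W_h² s_h²/n_h, with W_h = N_h/N and N = 1640:
  stratum 1: (1020/1640)²·34.6²/202 = 2.29252
  stratum 2: (620/1640)²·49.8²/80 = 4.43062
V̂(ȳ_st) = 6.72314
SE(ȳ_st) = √6.72314 = 2.5929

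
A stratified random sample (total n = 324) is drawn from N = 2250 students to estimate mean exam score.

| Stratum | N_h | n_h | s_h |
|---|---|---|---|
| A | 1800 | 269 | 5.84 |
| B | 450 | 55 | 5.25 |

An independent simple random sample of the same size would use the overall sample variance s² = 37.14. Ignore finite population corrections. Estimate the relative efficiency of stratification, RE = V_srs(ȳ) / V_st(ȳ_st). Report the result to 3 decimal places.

V̂(ȳ_st) = Σ W_h² s_h²/n_h, with W_h = N_h/N and N = 2250:
  stratum A: (1800/2250)²·5.84²/269 = 0.0811434
  stratum B: (450/2250)²·5.25²/55 = 0.0200455
V_st = 0.101189
V_srs = s²/n = 37.14/324 = 0.11463
Relative efficiency = V_srs / V_st = 0.11463/0.101189 = 1.1328

RE ≈ 1.133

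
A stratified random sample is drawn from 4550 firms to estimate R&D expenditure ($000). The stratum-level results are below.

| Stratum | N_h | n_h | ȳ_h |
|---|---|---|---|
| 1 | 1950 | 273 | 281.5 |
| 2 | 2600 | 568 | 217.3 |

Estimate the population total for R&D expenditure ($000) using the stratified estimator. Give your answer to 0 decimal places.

τ̂_st ≈ 1113905

τ̂_st = Σ N_h ȳ_h = 1950·281.5 + 2600·217.3 = 1113905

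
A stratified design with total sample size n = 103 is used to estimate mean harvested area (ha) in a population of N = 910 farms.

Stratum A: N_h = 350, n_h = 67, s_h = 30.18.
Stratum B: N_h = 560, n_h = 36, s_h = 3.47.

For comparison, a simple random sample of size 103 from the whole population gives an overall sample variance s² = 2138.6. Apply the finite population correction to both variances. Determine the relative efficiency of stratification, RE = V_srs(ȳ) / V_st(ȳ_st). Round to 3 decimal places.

V̂(ȳ_st) = Σ W_h² (1 − n_h/N_h) s_h²/n_h, with W_h = N_h/N and N = 910:
  stratum A: (350/910)²·(1 − 67/350)·30.18²/67 = 1.62606
  stratum B: (560/910)²·(1 − 36/560)·3.47²/36 = 0.11852
V_st = 1.74458
V_srs = (1 − 103/910)·2138.6/103 = 18.413
Relative efficiency = V_srs / V_st = 18.413/1.74458 = 10.5544

RE ≈ 10.554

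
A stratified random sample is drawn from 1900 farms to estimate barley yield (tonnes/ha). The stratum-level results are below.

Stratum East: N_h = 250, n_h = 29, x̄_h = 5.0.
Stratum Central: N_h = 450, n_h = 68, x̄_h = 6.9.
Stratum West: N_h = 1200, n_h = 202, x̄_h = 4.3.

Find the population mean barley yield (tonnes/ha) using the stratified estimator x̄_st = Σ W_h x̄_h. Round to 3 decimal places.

N = Σ N_h = 1900. Stratum weights W_h = N_h/N.
x̄_st = (250·5.0 + 450·6.9 + 1200·4.3) / 1900 = 5.00789

x̄_st ≈ 5.008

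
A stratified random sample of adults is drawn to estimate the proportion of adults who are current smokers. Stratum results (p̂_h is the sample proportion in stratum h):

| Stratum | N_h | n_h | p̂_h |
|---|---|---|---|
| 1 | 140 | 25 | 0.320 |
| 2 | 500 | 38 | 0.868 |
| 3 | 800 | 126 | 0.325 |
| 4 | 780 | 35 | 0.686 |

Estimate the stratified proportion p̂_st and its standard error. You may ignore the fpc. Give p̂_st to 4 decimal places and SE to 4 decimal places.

N = 2220; stratum weights W_h = N_h/N.
p̂_st = Σ W_h p̂_h = (140·0.320 + 500·0.868 + 800·0.325 + 780·0.686)/2220 = 0.57382
V̂(p̂_st) = Σ W_h² p̂_h(1−p̂_h)/(n_h−1):
  stratum 1: (140/2220)²·0.320·0.680/24 = 3.60577e-05
  stratum 2: (500/2220)²·0.868·0.132/37 = 0.000157082
  stratum 3: (800/2220)²·0.325·0.675/125 = 0.000227904
  stratum 4: (780/2220)²·0.686·0.314/34 = 0.000782092
V̂(p̂_st) = 0.00120314; SE = √V̂ = 0.0346862

p̂_st ≈ 0.5738, SE ≈ 0.0347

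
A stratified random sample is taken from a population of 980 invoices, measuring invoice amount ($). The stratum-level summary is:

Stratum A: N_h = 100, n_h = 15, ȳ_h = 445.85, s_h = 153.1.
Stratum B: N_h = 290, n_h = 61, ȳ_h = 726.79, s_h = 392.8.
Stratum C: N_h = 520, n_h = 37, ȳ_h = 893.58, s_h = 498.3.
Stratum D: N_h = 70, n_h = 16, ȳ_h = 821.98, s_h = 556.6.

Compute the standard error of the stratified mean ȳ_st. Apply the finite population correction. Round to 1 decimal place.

SE(ȳ_st) ≈ 44.9

V̂(ȳ_st) = Σ W_h² (1 − n_h/N_h) s_h²/n_h, with W_h = N_h/N and N = 980:
  stratum A: (100/980)²·(1 − 15/100)·153.1²/15 = 13.8301
  stratum B: (290/980)²·(1 − 61/290)·392.8²/61 = 174.902
  stratum C: (520/980)²·(1 − 37/520)·498.3²/37 = 1755.01
  stratum D: (70/980)²·(1 − 16/70)·556.6²/16 = 76.209
V̂(ȳ_st) = 2019.95
SE(ȳ_st) = √2019.95 = 44.9438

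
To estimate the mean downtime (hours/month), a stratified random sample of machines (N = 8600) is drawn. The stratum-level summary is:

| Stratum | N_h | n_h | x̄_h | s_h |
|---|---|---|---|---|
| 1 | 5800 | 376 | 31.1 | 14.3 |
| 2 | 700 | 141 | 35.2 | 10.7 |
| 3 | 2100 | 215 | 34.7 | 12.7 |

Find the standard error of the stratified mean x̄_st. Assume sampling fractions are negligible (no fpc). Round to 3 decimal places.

SE(x̄_st) ≈ 0.545

V̂(x̄_st) = Σ W_h² s_h²/n_h, with W_h = N_h/N and N = 8600:
  stratum 1: (5800/8600)²·14.3²/376 = 0.247368
  stratum 2: (700/8600)²·10.7²/141 = 0.00537957
  stratum 3: (2100/8600)²·12.7²/215 = 0.0447312
V̂(x̄_st) = 0.297479
SE(x̄_st) = √0.297479 = 0.545416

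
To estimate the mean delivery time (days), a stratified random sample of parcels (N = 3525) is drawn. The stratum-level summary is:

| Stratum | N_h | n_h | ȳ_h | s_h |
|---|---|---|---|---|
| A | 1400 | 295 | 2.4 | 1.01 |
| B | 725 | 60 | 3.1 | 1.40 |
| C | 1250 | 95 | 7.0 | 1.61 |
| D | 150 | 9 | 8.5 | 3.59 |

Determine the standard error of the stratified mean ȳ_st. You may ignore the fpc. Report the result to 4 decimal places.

V̂(ȳ_st) = Σ W_h² s_h²/n_h, with W_h = N_h/N and N = 3525:
  stratum A: (1400/3525)²·1.01²/295 = 0.000545455
  stratum B: (725/3525)²·1.40²/60 = 0.00138186
  stratum C: (1250/3525)²·1.61²/95 = 0.00343107
  stratum D: (150/3525)²·3.59²/9 = 0.00259305
V̂(ȳ_st) = 0.00795143
SE(ȳ_st) = √0.00795143 = 0.0891708

SE(ȳ_st) ≈ 0.0892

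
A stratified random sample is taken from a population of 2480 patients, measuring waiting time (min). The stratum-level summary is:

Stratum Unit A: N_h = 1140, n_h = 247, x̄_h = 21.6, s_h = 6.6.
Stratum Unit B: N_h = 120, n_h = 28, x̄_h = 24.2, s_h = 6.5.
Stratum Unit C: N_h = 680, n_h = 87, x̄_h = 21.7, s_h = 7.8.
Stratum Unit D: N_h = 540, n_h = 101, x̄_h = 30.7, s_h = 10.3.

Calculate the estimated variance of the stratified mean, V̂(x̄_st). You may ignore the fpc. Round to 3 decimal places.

V̂(x̄_st) ≈ 0.143

V̂(x̄_st) = Σ W_h² s_h²/n_h, with W_h = N_h/N and N = 2480:
  stratum Unit A: (1140/2480)²·6.6²/247 = 0.0372647
  stratum Unit B: (120/2480)²·6.5²/28 = 0.00353287
  stratum Unit C: (680/2480)²·7.8²/87 = 0.0525756
  stratum Unit D: (540/2480)²·10.3²/101 = 0.0498009
V̂(x̄_st) = 0.143174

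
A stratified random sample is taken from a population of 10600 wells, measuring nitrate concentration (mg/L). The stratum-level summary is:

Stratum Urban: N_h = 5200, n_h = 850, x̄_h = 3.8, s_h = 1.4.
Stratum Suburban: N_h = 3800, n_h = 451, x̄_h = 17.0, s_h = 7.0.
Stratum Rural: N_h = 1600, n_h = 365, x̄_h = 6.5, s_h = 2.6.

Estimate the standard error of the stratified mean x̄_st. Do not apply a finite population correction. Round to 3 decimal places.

V̂(x̄_st) = Σ W_h² s_h²/n_h, with W_h = N_h/N and N = 10600:
  stratum Urban: (5200/10600)²·1.4²/850 = 0.000554922
  stratum Suburban: (3800/10600)²·7.0²/451 = 0.0139629
  stratum Rural: (1600/10600)²·2.6²/365 = 0.00042197
V̂(x̄_st) = 0.0149398
SE(x̄_st) = √0.0149398 = 0.122228

SE(x̄_st) ≈ 0.122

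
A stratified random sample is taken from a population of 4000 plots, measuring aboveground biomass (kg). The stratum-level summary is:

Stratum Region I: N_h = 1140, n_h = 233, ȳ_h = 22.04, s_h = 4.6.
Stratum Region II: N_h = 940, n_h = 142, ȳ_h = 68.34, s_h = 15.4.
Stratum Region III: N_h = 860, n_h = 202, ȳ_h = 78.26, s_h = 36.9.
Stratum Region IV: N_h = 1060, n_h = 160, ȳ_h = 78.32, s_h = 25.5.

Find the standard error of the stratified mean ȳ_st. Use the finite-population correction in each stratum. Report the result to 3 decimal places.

SE(ȳ_st) ≈ 0.752

V̂(ȳ_st) = Σ W_h² (1 − n_h/N_h) s_h²/n_h, with W_h = N_h/N and N = 4000:
  stratum Region I: (1140/4000)²·(1 − 233/1140)·4.6²/233 = 0.00586883
  stratum Region II: (940/4000)²·(1 − 142/940)·15.4²/142 = 0.0783004
  stratum Region III: (860/4000)²·(1 − 202/860)·36.9²/202 = 0.2384
  stratum Region IV: (1060/4000)²·(1 − 160/1060)·25.5²/160 = 0.24232
V̂(ȳ_st) = 0.564889
SE(ȳ_st) = √0.564889 = 0.751591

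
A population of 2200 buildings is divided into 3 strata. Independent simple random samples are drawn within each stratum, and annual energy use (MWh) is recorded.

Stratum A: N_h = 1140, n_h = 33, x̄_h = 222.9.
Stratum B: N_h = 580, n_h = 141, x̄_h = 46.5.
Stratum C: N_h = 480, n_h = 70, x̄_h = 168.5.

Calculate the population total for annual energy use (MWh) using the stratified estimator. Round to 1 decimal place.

τ̂_st ≈ 361956.0

τ̂_st = Σ N_h x̄_h = 1140·222.9 + 580·46.5 + 480·168.5 = 361956.0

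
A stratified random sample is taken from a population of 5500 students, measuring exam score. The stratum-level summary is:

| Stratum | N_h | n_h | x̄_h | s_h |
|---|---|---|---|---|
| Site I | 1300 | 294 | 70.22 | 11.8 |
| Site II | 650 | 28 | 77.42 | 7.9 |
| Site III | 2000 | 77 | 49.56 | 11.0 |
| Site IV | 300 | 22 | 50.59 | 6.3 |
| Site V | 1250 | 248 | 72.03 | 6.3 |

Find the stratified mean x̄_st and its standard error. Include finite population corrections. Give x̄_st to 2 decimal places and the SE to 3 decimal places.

x̄_st = Σ W_h x̄_h = (1300·70.22 + 650·77.42 + 2000·49.56 + 300·50.59 + 1250·72.03)/5500 = 62.89882
V̂(x̄_st) = Σ W_h² (1 − n_h/N_h) s_h²/n_h, with W_h = N_h/N and N = 5500:
  stratum Site I: (1300/5500)²·(1 − 294/1300)·11.8²/294 = 0.0204754
  stratum Site II: (650/5500)²·(1 − 28/650)·7.9²/28 = 0.0297903
  stratum Site III: (2000/5500)²·(1 − 77/2000)·11.0²/77 = 0.199792
  stratum Site IV: (300/5500)²·(1 − 22/300)·6.3²/22 = 0.00497392
  stratum Site V: (1250/5500)²·(1 − 248/1250)·6.3²/248 = 0.00662646
V̂(x̄_st) = 0.261658
SE(x̄_st) = √0.261658 = 0.511525

x̄_st ≈ 62.90, SE ≈ 0.512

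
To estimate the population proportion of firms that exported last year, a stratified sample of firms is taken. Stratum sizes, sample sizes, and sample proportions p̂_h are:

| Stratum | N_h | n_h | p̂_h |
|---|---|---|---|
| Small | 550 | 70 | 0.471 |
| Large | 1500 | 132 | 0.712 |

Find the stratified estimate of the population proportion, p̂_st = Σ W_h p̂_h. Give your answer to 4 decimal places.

p̂_st ≈ 0.6473

N = 2050; stratum weights W_h = N_h/N.
p̂_st = Σ W_h p̂_h = (550·0.471 + 1500·0.712)/2050 = 0.64734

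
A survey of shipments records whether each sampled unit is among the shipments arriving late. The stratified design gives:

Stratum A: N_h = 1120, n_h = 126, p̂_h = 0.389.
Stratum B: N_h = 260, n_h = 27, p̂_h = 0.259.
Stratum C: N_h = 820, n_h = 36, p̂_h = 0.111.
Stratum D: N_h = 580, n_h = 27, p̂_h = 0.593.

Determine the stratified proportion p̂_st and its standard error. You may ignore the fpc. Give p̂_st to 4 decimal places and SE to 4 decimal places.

p̂_st ≈ 0.3374, SE ≈ 0.0320

N = 2780; stratum weights W_h = N_h/N.
p̂_st = Σ W_h p̂_h = (1120·0.389 + 260·0.259 + 820·0.111 + 580·0.593)/2780 = 0.33740
V̂(p̂_st) = Σ W_h² p̂_h(1−p̂_h)/(n_h−1):
  stratum A: (1120/2780)²·0.389·0.611/125 = 0.000308622
  stratum B: (260/2780)²·0.259·0.741/26 = 6.45657e-05
  stratum C: (820/2780)²·0.111·0.889/35 = 0.000245298
  stratum D: (580/2780)²·0.593·0.407/26 = 0.000404057
V̂(p̂_st) = 0.00102254; SE = √V̂ = 0.0319772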